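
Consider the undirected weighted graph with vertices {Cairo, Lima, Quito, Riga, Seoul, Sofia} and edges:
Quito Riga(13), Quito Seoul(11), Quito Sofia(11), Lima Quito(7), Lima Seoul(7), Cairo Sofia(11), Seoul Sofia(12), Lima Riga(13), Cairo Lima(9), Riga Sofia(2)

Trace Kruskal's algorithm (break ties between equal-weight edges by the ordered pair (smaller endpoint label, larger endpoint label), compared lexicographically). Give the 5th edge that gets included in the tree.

Cairo-Sofia

Kruskal's algorithm — process edges by increasing weight (ties by edge label):
Riga Sofia (2): add — endpoints in different components.
Lima Quito (7): add — endpoints in different components.
Lima Seoul (7): add — endpoints in different components.
Cairo Lima (9): add — endpoints in different components.
Cairo Sofia (11): add — endpoints in different components.
The 5th edge added is Cairo Sofia.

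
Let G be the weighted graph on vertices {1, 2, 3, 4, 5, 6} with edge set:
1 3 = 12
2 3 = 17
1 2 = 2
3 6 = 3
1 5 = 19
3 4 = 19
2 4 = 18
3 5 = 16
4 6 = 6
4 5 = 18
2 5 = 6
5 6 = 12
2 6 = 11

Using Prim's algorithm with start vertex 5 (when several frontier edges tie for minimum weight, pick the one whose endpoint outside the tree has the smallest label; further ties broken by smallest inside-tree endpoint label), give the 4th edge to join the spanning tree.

Grow the tree from 5 using Prim:
Step 1: frontier [2 5 6, 5 6 12, 3 5 16, 4 5 18, 1 5 19] → take 2 5 (6); add 2.
Step 2: frontier [1 2 2, 2 6 11, 2 3 17, 2 4 18, 5 6 12, 3 5 16, 4 5 18, 1 5 19] → take 1 2 (2); add 1.
Step 3: frontier [1 3 12, 2 6 11, 2 3 17, 2 4 18, 5 6 12, 3 5 16, 4 5 18] → take 2 6 (11); add 6.
Step 4: frontier [1 3 12, 2 3 17, 2 4 18, 3 5 16, 4 5 18, 3 6 3, 4 6 6] → take 3 6 (3); add 3.
Step 5: frontier [2 4 18, 3 4 19, 4 5 18, 4 6 6] → take 4 6 (6); add 4.
The 4th edge added is 3 6.

3-6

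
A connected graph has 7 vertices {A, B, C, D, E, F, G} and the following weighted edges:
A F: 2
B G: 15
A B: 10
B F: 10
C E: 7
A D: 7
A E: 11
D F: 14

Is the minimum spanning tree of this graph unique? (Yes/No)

No

Kruskal's algorithm — process edges by increasing weight (ties by edge label):
A F (2): add — endpoints in different components.
A D (7): add — endpoints in different components.
C E (7): add — endpoints in different components.
A B (10): add — endpoints in different components.
B F (10): skip — B and F already connected.
A E (11): add — endpoints in different components.
D F (14): skip — D and F already connected.
B G (15): add — endpoints in different components.
Non-tree edge B F has weight 10, equal to the heaviest edge on its tree cycle — swapping gives another MST of the same weight. Not unique.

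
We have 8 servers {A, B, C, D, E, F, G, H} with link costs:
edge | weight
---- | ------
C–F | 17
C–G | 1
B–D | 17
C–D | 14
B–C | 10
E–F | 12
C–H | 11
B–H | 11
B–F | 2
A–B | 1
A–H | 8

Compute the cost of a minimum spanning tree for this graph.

48

Prim's algorithm from D:
Step 1: frontier [C–D 14, B–D 17] → take C–D (14); add C.
Step 2: frontier [C–G 1, B–C 10, C–H 11, C–F 17, B–D 17] → take C–G (1); add G.
Step 3: frontier [B–C 10, C–H 11, C–F 17, B–D 17] → take B–C (10); add B.
Step 4: frontier [A–B 1, B–F 2, B–H 11, C–H 11, C–F 17] → take A–B (1); add A.
Step 5: frontier [A–H 8, B–F 2, B–H 11, C–H 11, C–F 17] → take B–F (2); add F.
Step 6: frontier [A–H 8, B–H 11, C–H 11, E–F 12] → take A–H (8); add H.
Step 7: frontier [E–F 12] → take E–F (12); add E.
MST edges: C–D, C–G, B–C, A–B, B–F, A–H, E–F; total weight 14+1+10+1+2+8+12 = 48.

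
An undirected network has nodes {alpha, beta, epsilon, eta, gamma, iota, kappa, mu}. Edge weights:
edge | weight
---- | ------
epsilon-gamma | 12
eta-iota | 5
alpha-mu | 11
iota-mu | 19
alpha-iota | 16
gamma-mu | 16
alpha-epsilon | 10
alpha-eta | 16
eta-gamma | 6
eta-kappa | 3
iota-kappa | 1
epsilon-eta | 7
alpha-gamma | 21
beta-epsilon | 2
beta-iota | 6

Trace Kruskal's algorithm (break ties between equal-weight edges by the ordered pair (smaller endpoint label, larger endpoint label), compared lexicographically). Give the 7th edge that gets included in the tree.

alpha-mu

Kruskal's algorithm — process edges by increasing weight (ties by edge label):
iota-kappa (1): add — endpoints in different components.
beta-epsilon (2): add — endpoints in different components.
eta-kappa (3): add — endpoints in different components.
eta-iota (5): skip — iota and eta already connected.
beta-iota (6): add — endpoints in different components.
eta-gamma (6): add — endpoints in different components.
epsilon-eta (7): skip — eta and epsilon already connected.
alpha-epsilon (10): add — endpoints in different components.
alpha-mu (11): add — endpoints in different components.
The 7th edge added is alpha-mu.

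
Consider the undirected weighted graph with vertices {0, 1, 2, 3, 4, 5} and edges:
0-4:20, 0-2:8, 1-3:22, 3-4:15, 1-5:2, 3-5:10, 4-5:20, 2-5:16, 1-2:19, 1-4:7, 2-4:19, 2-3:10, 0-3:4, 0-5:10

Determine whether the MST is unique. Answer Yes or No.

No

Sort edges by weight, then run Kruskal:
1-5 (2): add — endpoints in different components.
0-3 (4): add — endpoints in different components.
1-4 (7): add — endpoints in different components.
0-2 (8): add — endpoints in different components.
0-5 (10): add — endpoints in different components.
Non-tree edge 3-5 has weight 10, equal to the heaviest edge on its tree cycle — swapping gives another MST of the same weight. Not unique.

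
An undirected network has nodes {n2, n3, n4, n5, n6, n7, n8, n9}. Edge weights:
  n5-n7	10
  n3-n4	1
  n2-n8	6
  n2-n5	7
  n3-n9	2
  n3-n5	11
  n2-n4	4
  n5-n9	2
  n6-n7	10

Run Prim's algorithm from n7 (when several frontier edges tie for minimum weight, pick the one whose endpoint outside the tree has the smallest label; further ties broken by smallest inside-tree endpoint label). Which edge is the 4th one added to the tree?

Prim's algorithm from n7:
Step 1: frontier [n5-n7 10, n6-n7 10] → take n5-n7 (10); add n5.
Step 2: frontier [n5-n9 2, n2-n5 7, n3-n5 11, n6-n7 10] → take n5-n9 (2); add n9.
Step 3: frontier [n2-n5 7, n3-n5 11, n6-n7 10, n3-n9 2] → take n3-n9 (2); add n3.
Step 4: frontier [n3-n4 1, n2-n5 7, n6-n7 10] → take n3-n4 (1); add n4.
Step 5: frontier [n2-n4 4, n2-n5 7, n6-n7 10] → take n2-n4 (4); add n2.
Step 6: frontier [n2-n8 6, n6-n7 10] → take n2-n8 (6); add n8.
Step 7: frontier [n6-n7 10] → take n6-n7 (10); add n6.
The 4th edge added is n3-n4.

n3-n4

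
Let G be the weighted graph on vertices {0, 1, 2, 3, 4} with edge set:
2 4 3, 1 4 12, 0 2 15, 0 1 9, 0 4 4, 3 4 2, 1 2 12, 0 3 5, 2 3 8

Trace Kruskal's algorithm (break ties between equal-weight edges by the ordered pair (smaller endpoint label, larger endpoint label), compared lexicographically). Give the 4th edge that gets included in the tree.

0-1

Kruskal: consider edges lightest-first.
3 4 (2): add — endpoints in different components.
2 4 (3): add — endpoints in different components.
0 4 (4): add — endpoints in different components.
0 3 (5): skip — 0 and 3 already connected.
2 3 (8): skip — 2 and 3 already connected.
0 1 (9): add — endpoints in different components.
The 4th edge added is 0 1.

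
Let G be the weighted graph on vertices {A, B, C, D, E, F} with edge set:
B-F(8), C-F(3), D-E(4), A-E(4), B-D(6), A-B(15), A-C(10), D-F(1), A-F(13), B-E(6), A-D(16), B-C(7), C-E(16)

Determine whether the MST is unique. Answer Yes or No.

Kruskal: consider edges lightest-first.
D-F (1): add — endpoints in different components.
C-F (3): add — endpoints in different components.
A-E (4): add — endpoints in different components.
D-E (4): add — endpoints in different components.
B-D (6): add — endpoints in different components.
Non-tree edge B-E has weight 6, equal to the heaviest edge on its tree cycle — swapping gives another MST of the same weight. Not unique.

No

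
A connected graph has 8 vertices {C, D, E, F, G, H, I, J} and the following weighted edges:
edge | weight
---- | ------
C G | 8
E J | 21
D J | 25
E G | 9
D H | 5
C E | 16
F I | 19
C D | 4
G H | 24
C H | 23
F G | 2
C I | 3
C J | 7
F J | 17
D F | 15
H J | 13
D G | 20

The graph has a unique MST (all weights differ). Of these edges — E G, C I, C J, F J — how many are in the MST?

Kruskal's algorithm — process edges by increasing weight (ties by edge label):
F G (2): add — endpoints in different components.
C I (3): add — endpoints in different components.
C D (4): add — endpoints in different components.
D H (5): add — endpoints in different components.
C J (7): add — endpoints in different components.
C G (8): add — endpoints in different components.
E G (9): add — endpoints in different components.
MST edge set: {F G, C I, C D, D H, C J, C G, E G}.
Of the listed edges, {E G, C I, C J} are in the MST → 3.

3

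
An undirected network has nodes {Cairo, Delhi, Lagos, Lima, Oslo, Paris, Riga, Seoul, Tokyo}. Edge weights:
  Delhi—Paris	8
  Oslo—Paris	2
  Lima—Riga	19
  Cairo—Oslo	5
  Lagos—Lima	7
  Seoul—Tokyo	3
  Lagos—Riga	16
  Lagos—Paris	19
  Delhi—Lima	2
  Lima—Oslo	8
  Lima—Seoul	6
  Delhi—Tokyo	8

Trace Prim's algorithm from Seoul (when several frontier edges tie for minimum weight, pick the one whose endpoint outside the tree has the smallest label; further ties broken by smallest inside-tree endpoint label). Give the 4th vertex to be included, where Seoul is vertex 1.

Prim, starting at Seoul.
Step 1: cheapest edge leaving the tree is Seoul—Tokyo (3); add Tokyo.
Step 2: cheapest edge leaving the tree is Lima—Seoul (6); add Lima.
Step 3: cheapest edge leaving the tree is Delhi—Lima (2); add Delhi.
Step 4: cheapest edge leaving the tree is Lagos—Lima (7); add Lagos.
Step 5: cheapest edge leaving the tree is Lima—Oslo (8); add Oslo.
Step 6: cheapest edge leaving the tree is Oslo—Paris (2); add Paris.
Step 7: cheapest edge leaving the tree is Cairo—Oslo (5); add Cairo.
Step 8: cheapest edge leaving the tree is Lagos—Riga (16); add Riga.
Vertex order: Seoul, Tokyo, Lima, Delhi, Lagos, Oslo, Paris, Cairo, Riga. The 4th vertex is Delhi.

Delhi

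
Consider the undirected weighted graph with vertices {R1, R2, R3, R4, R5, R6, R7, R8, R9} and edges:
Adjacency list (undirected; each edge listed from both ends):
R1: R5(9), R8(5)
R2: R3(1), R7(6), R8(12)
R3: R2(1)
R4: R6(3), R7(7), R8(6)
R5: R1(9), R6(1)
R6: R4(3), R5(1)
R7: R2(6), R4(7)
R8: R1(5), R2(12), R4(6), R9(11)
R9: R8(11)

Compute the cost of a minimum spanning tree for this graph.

40

Kruskal: consider edges lightest-first.
R2—R3 (1): add — endpoints in different components.
R5—R6 (1): add — endpoints in different components.
R4—R6 (3): add — endpoints in different components.
R1—R8 (5): add — endpoints in different components.
R2—R7 (6): add — endpoints in different components.
R4—R8 (6): add — endpoints in different components.
R4—R7 (7): add — endpoints in different components.
R1—R5 (9): skip — R5 and R1 already connected.
R8—R9 (11): add — endpoints in different components.
MST edges: R2—R3, R5—R6, R4—R6, R1—R8, R2—R7, R4—R8, R4—R7, R8—R9; total weight 1+1+3+5+6+6+7+11 = 40.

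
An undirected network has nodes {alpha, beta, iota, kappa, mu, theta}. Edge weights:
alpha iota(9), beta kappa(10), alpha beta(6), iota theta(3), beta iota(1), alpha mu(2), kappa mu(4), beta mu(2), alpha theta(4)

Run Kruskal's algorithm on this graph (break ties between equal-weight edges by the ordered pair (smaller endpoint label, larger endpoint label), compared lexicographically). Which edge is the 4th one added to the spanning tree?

iota-theta

Kruskal: consider edges lightest-first.
beta iota (1): add. Components now {beta,iota} {kappa} {alpha} {theta} {mu}
alpha mu (2): add. Components now {beta,iota} {kappa} {alpha,mu} {theta}
beta mu (2): add. Components now {alpha,beta,iota,mu} {kappa} {theta}
iota theta (3): add. Components now {alpha,beta,iota,mu,theta} {kappa}
alpha theta (4): skip — alpha and theta already connected.
kappa mu (4): add. Components now {alpha,beta,iota,kappa,mu,theta}
The 4th edge added is iota theta.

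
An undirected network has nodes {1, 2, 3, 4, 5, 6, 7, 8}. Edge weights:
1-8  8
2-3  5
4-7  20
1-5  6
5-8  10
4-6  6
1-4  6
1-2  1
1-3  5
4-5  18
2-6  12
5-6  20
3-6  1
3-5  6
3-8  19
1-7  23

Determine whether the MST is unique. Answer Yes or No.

No

Sort edges by weight, then run Kruskal:
1-2 (1): add — endpoints in different components.
3-6 (1): add — endpoints in different components.
1-3 (5): add — endpoints in different components.
2-3 (5): skip — 2 and 3 already connected.
1-4 (6): add — endpoints in different components.
1-5 (6): add — endpoints in different components.
3-5 (6): skip — 3 and 5 already connected.
4-6 (6): skip — 4 and 6 already connected.
1-8 (8): add — endpoints in different components.
5-8 (10): skip — 5 and 8 already connected.
2-6 (12): skip — 2 and 6 already connected.
4-5 (18): skip — 4 and 5 already connected.
3-8 (19): skip — 3 and 8 already connected.
4-7 (20): add — endpoints in different components.
Non-tree edge 3-5 has weight 6, equal to the heaviest edge on its tree cycle — swapping gives another MST of the same weight. Not unique.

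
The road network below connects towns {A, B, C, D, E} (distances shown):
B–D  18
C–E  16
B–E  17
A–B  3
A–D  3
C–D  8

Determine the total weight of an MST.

30

Kruskal's algorithm — process edges by increasing weight (ties by edge label):
A–B (3): add — endpoints in different components.
A–D (3): add — endpoints in different components.
C–D (8): add — endpoints in different components.
C–E (16): add — endpoints in different components.
MST edges: A–B, A–D, C–D, C–E; total weight 3+3+8+16 = 30.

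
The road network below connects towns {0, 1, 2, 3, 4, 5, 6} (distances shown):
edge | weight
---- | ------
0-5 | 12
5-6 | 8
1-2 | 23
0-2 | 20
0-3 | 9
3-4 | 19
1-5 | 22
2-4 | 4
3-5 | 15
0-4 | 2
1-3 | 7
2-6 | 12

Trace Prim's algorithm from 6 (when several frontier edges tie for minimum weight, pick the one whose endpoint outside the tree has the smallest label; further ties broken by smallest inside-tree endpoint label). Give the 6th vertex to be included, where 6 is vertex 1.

Prim, starting at 6.
Step 1: cheapest edge leaving the tree is 5-6 (8); add 5.
Step 2: cheapest edge leaving the tree is 0-5 (12); add 0.
Step 3: cheapest edge leaving the tree is 0-4 (2); add 4.
Step 4: cheapest edge leaving the tree is 2-4 (4); add 2.
Step 5: cheapest edge leaving the tree is 0-3 (9); add 3.
Step 6: cheapest edge leaving the tree is 1-3 (7); add 1.
Vertex order: 6, 5, 0, 4, 2, 3, 1. The 6th vertex is 3.

3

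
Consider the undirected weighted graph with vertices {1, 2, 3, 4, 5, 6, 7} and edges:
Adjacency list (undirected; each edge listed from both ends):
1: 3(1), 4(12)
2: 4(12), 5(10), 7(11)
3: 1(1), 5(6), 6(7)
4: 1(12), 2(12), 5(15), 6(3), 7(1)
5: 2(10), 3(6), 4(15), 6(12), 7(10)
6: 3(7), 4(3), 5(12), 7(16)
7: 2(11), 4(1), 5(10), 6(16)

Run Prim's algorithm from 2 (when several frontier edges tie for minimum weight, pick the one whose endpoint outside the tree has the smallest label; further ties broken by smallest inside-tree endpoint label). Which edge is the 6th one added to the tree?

Grow the tree from 2 using Prim:
Step 1: frontier [2–5 10, 2–7 11, 2–4 12] → take 2–5 (10); add 5.
Step 2: frontier [2–7 11, 2–4 12, 3–5 6, 5–7 10, 5–6 12, 4–5 15] → take 3–5 (6); add 3.
Step 3: frontier [2–7 11, 2–4 12, 1–3 1, 3–6 7, 5–7 10, 5–6 12, 4–5 15] → take 1–3 (1); add 1.
Step 4: frontier [1–4 12, 2–7 11, 2–4 12, 3–6 7, 5–7 10, 5–6 12, 4–5 15] → take 3–6 (7); add 6.
Step 5: frontier [1–4 12, 2–7 11, 2–4 12, 5–7 10, 4–5 15, 4–6 3, 6–7 16] → take 4–6 (3); add 4.
Step 6: frontier [2–7 11, 4–7 1, 5–7 10, 6–7 16] → take 4–7 (1); add 7.
The 6th edge added is 4–7.

4-7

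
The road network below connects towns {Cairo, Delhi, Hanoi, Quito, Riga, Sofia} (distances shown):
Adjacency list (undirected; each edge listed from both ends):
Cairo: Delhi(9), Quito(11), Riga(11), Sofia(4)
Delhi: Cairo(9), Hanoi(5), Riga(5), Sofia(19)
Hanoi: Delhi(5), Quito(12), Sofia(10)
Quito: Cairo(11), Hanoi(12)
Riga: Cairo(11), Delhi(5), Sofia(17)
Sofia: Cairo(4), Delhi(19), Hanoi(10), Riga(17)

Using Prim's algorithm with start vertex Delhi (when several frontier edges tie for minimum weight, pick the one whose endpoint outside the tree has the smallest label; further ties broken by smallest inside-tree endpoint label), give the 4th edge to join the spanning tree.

Cairo-Sofia

Prim's algorithm from Delhi:
Step 1: frontier [Delhi-Hanoi 5, Delhi-Riga 5, Cairo-Delhi 9, Delhi-Sofia 19] → take Delhi-Hanoi (5); add Hanoi.
Step 2: frontier [Delhi-Riga 5, Cairo-Delhi 9, Delhi-Sofia 19, Hanoi-Sofia 10, Hanoi-Quito 12] → take Delhi-Riga (5); add Riga.
Step 3: frontier [Cairo-Delhi 9, Delhi-Sofia 19, Hanoi-Sofia 10, Hanoi-Quito 12, Cairo-Riga 11, Riga-Sofia 17] → take Cairo-Delhi (9); add Cairo.
Step 4: frontier [Cairo-Sofia 4, Cairo-Quito 11, Delhi-Sofia 19, Hanoi-Sofia 10, Hanoi-Quito 12, Riga-Sofia 17] → take Cairo-Sofia (4); add Sofia.
Step 5: frontier [Cairo-Quito 11, Hanoi-Quito 12] → take Cairo-Quito (11); add Quito.
The 4th edge added is Cairo-Sofia.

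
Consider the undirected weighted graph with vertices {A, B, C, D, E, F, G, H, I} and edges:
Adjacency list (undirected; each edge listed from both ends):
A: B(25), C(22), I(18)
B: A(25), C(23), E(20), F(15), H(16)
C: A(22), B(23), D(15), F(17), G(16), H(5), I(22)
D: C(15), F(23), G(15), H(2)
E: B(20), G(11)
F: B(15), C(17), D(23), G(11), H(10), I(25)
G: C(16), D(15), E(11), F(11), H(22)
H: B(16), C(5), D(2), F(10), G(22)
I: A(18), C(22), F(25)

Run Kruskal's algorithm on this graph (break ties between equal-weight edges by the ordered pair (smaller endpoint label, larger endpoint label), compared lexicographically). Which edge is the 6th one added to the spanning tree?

B-F

Kruskal's algorithm — process edges by increasing weight (ties by edge label):
D—H (2): add — endpoints in different components.
C—H (5): add — endpoints in different components.
F—H (10): add — endpoints in different components.
E—G (11): add — endpoints in different components.
F—G (11): add — endpoints in different components.
B—F (15): add — endpoints in different components.
C—D (15): skip — C and D already connected.
D—G (15): skip — D and G already connected.
B—H (16): skip — B and H already connected.
C—G (16): skip — C and G already connected.
C—F (17): skip — C and F already connected.
A—I (18): add — endpoints in different components.
B—E (20): skip — B and E already connected.
A—C (22): add — endpoints in different components.
The 6th edge added is B—F.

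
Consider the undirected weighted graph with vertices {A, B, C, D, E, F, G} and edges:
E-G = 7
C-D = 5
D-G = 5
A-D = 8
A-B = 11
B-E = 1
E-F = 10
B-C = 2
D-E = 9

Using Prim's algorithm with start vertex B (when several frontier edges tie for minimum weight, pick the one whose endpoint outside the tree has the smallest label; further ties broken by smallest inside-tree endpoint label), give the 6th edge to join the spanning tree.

Prim, starting at B.
Step 1: cheapest edge leaving the tree is B-E (1); add E.
Step 2: cheapest edge leaving the tree is B-C (2); add C.
Step 3: cheapest edge leaving the tree is C-D (5); add D.
Step 4: cheapest edge leaving the tree is D-G (5); add G.
Step 5: cheapest edge leaving the tree is A-D (8); add A.
Step 6: cheapest edge leaving the tree is E-F (10); add F.
The 6th edge added is E-F.

E-F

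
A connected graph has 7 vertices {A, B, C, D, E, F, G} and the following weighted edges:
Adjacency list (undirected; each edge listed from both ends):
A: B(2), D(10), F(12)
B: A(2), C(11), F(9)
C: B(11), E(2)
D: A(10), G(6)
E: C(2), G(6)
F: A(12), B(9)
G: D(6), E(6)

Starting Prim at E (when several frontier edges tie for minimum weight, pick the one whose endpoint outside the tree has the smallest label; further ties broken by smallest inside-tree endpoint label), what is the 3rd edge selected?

D-G

Prim, starting at E.
Step 1: cheapest edge leaving the tree is C—E (2); add C.
Step 2: cheapest edge leaving the tree is E—G (6); add G.
Step 3: cheapest edge leaving the tree is D—G (6); add D.
Step 4: cheapest edge leaving the tree is A—D (10); add A.
Step 5: cheapest edge leaving the tree is A—B (2); add B.
Step 6: cheapest edge leaving the tree is B—F (9); add F.
The 3rd edge added is D—G.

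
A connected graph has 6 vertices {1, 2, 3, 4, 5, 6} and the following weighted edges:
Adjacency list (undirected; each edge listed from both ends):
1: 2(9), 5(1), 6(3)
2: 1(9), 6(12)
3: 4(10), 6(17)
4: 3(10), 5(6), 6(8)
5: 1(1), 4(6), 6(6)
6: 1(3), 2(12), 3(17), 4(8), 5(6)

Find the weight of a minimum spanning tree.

Sort edges by weight, then run Kruskal:
1-5 (1): add. Components now {1,5} {2} {3} {4} {6}
1-6 (3): add. Components now {1,5,6} {2} {3} {4}
4-5 (6): add. Components now {1,4,5,6} {2} {3}
5-6 (6): skip — 5 and 6 already connected.
4-6 (8): skip — 4 and 6 already connected.
1-2 (9): add. Components now {1,2,4,5,6} {3}
3-4 (10): add. Components now {1,2,3,4,5,6}
MST edges: 1-5, 1-6, 4-5, 1-2, 3-4; total weight 1+3+6+9+10 = 29.

29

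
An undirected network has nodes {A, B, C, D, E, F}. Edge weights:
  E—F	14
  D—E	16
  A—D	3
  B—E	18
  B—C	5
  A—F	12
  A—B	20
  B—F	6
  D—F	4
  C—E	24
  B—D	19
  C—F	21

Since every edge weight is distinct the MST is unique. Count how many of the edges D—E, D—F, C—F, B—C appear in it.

2

Sort edges by weight, then run Kruskal:
A—D (3): add. Components now {A,D} {B} {C} {E} {F}
D—F (4): add. Components now {A,D,F} {B} {C} {E}
B—C (5): add. Components now {A,D,F} {B,C} {E}
B—F (6): add. Components now {A,B,C,D,F} {E}
A—F (12): skip — A and F already connected.
E—F (14): add. Components now {A,B,C,D,E,F}
MST edge set: {A—D, D—F, B—C, B—F, E—F}.
Of the listed edges, {D—F, B—C} are in the MST → 2.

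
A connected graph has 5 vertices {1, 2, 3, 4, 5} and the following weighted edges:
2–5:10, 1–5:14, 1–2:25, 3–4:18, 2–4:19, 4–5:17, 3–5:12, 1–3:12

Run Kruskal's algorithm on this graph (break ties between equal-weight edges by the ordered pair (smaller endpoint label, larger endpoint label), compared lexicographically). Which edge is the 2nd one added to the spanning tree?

1-3

Kruskal's algorithm — process edges by increasing weight (ties by edge label):
2–5 (10): add. Components now {1} {2,5} {3} {4}
1–3 (12): add. Components now {1,3} {2,5} {4}
3–5 (12): add. Components now {1,2,3,5} {4}
1–5 (14): skip — 1 and 5 already connected.
4–5 (17): add. Components now {1,2,3,4,5}
The 2nd edge added is 1–3.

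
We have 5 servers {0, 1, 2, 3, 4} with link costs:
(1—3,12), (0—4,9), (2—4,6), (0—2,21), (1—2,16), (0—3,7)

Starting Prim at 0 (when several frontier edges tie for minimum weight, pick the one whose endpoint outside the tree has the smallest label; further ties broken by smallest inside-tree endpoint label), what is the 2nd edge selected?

Prim's algorithm from 0:
Step 1: cheapest edge leaving the tree is 0—3 (7); add 3.
Step 2: cheapest edge leaving the tree is 0—4 (9); add 4.
Step 3: cheapest edge leaving the tree is 2—4 (6); add 2.
Step 4: cheapest edge leaving the tree is 1—3 (12); add 1.
The 2nd edge added is 0—4.

0-4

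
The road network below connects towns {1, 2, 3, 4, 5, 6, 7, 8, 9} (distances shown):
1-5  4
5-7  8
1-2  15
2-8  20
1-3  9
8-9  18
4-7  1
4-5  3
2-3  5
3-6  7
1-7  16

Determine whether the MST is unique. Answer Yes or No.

Yes

Sort edges by weight, then run Kruskal:
4-7 (1): add — endpoints in different components.
4-5 (3): add — endpoints in different components.
1-5 (4): add — endpoints in different components.
2-3 (5): add — endpoints in different components.
3-6 (7): add — endpoints in different components.
5-7 (8): skip — 5 and 7 already connected.
1-3 (9): add — endpoints in different components.
1-2 (15): skip — 1 and 2 already connected.
1-7 (16): skip — 1 and 7 already connected.
8-9 (18): add — endpoints in different components.
2-8 (20): add — endpoints in different components.
Every non-tree edge has weight strictly greater than the heaviest edge on the tree path between its endpoints, so the MST is unique.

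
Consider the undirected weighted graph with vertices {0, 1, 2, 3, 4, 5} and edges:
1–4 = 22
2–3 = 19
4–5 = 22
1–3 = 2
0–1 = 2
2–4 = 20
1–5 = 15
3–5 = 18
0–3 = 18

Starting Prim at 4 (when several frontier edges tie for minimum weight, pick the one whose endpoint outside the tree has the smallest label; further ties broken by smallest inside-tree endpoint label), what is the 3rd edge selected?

Prim's algorithm from 4:
Step 1: cheapest edge leaving the tree is 2–4 (20); add 2.
Step 2: cheapest edge leaving the tree is 2–3 (19); add 3.
Step 3: cheapest edge leaving the tree is 1–3 (2); add 1.
Step 4: cheapest edge leaving the tree is 0–1 (2); add 0.
Step 5: cheapest edge leaving the tree is 1–5 (15); add 5.
The 3rd edge added is 1–3.

1-3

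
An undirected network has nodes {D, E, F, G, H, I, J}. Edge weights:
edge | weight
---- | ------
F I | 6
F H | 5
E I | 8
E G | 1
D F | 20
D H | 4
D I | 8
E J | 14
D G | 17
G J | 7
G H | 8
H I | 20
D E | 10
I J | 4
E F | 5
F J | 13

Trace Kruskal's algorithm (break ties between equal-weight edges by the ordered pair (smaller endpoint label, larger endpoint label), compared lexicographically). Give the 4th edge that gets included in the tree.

Kruskal: consider edges lightest-first.
E G (1): add. Components now {D} {E,G} {F} {H} {I} {J}
D H (4): add. Components now {D,H} {E,G} {F} {I} {J}
I J (4): add. Components now {D,H} {E,G} {F} {I,J}
E F (5): add. Components now {D,H} {E,F,G} {I,J}
F H (5): add. Components now {D,E,F,G,H} {I,J}
F I (6): add. Components now {D,E,F,G,H,I,J}
The 4th edge added is E F.

E-F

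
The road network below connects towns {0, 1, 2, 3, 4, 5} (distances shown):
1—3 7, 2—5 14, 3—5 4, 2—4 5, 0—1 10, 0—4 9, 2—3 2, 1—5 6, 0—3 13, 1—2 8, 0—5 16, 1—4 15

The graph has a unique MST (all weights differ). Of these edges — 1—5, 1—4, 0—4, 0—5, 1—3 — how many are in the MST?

Kruskal: consider edges lightest-first.
2—3 (2): add — endpoints in different components.
3—5 (4): add — endpoints in different components.
2—4 (5): add — endpoints in different components.
1—5 (6): add — endpoints in different components.
1—3 (7): skip — 1 and 3 already connected.
1—2 (8): skip — 1 and 2 already connected.
0—4 (9): add — endpoints in different components.
MST edge set: {2—3, 3—5, 2—4, 1—5, 0—4}.
Of the listed edges, {1—5, 0—4} are in the MST → 2.

2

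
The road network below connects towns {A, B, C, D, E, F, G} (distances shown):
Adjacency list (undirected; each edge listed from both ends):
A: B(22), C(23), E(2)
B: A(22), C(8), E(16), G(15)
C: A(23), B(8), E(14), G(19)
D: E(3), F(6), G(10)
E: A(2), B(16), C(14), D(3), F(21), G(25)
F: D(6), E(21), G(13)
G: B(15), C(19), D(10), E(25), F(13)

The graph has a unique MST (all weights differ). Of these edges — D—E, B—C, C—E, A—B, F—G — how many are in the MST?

Kruskal's algorithm — process edges by increasing weight (ties by edge label):
A—E (2): add. Components now {A,E} {B} {C} {D} {F} {G}
D—E (3): add. Components now {A,D,E} {B} {C} {F} {G}
D—F (6): add. Components now {A,D,E,F} {B} {C} {G}
B—C (8): add. Components now {A,D,E,F} {B,C} {G}
D—G (10): add. Components now {A,D,E,F,G} {B,C}
F—G (13): skip — F and G already connected.
C—E (14): add. Components now {A,B,C,D,E,F,G}
MST edge set: {A—E, D—E, D—F, B—C, D—G, C—E}.
Of the listed edges, {D—E, B—C, C—E} are in the MST → 3.

3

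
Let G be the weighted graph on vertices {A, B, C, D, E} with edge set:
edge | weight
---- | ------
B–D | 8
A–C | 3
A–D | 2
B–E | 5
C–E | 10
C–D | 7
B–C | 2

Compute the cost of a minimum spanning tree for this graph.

Sort edges by weight, then run Kruskal:
A–D (2): add. Components now {A,D} {B} {C} {E}
B–C (2): add. Components now {A,D} {B,C} {E}
A–C (3): add. Components now {A,B,C,D} {E}
B–E (5): add. Components now {A,B,C,D,E}
MST edges: A–D, B–C, A–C, B–E; total weight 2+2+3+5 = 12.

12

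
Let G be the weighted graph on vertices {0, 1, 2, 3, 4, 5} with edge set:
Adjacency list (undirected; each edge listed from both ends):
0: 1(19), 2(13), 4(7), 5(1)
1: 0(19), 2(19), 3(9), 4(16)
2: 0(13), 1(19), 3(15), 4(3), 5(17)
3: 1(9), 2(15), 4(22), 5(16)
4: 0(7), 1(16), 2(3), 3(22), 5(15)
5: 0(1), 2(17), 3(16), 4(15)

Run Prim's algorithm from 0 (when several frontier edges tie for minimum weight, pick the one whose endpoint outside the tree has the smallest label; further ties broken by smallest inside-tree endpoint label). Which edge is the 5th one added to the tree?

Prim's algorithm from 0:
Step 1: cheapest edge leaving the tree is 0–5 (1); add 5.
Step 2: cheapest edge leaving the tree is 0–4 (7); add 4.
Step 3: cheapest edge leaving the tree is 2–4 (3); add 2.
Step 4: cheapest edge leaving the tree is 2–3 (15); add 3.
Step 5: cheapest edge leaving the tree is 1–3 (9); add 1.
The 5th edge added is 1–3.

1-3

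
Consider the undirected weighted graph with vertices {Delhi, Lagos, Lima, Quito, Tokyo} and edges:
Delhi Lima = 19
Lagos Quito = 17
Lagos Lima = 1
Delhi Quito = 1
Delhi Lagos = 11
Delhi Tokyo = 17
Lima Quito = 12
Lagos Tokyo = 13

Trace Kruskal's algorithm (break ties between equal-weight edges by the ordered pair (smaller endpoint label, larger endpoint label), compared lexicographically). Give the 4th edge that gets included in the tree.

Lagos-Tokyo

Sort edges by weight, then run Kruskal:
Delhi Quito (1): add — endpoints in different components.
Lagos Lima (1): add — endpoints in different components.
Delhi Lagos (11): add — endpoints in different components.
Lima Quito (12): skip — Quito and Lima already connected.
Lagos Tokyo (13): add — endpoints in different components.
The 4th edge added is Lagos Tokyo.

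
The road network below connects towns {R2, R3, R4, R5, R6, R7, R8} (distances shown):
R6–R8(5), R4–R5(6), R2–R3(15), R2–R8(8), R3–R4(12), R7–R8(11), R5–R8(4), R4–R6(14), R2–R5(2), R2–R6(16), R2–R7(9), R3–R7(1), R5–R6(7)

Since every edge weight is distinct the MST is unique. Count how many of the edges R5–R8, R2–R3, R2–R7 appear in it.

2

Sort edges by weight, then run Kruskal:
R3–R7 (1): add — endpoints in different components.
R2–R5 (2): add — endpoints in different components.
R5–R8 (4): add — endpoints in different components.
R6–R8 (5): add — endpoints in different components.
R4–R5 (6): add — endpoints in different components.
R5–R6 (7): skip — R5 and R6 already connected.
R2–R8 (8): skip — R2 and R8 already connected.
R2–R7 (9): add — endpoints in different components.
MST edge set: {R3–R7, R2–R5, R5–R8, R6–R8, R4–R5, R2–R7}.
Of the listed edges, {R5–R8, R2–R7} are in the MST → 2.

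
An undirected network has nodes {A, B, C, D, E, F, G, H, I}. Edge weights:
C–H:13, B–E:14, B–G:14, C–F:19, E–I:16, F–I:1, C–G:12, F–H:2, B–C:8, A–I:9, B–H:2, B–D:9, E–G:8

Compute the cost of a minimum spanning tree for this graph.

Grow the tree from H using Prim:
Step 1: cheapest edge leaving the tree is B–H (2); add B.
Step 2: cheapest edge leaving the tree is F–H (2); add F.
Step 3: cheapest edge leaving the tree is F–I (1); add I.
Step 4: cheapest edge leaving the tree is B–C (8); add C.
Step 5: cheapest edge leaving the tree is A–I (9); add A.
Step 6: cheapest edge leaving the tree is B–D (9); add D.
Step 7: cheapest edge leaving the tree is C–G (12); add G.
Step 8: cheapest edge leaving the tree is E–G (8); add E.
MST edges: B–H, F–H, F–I, B–C, A–I, B–D, C–G, E–G; total weight 2+2+1+8+9+9+12+8 = 51.

51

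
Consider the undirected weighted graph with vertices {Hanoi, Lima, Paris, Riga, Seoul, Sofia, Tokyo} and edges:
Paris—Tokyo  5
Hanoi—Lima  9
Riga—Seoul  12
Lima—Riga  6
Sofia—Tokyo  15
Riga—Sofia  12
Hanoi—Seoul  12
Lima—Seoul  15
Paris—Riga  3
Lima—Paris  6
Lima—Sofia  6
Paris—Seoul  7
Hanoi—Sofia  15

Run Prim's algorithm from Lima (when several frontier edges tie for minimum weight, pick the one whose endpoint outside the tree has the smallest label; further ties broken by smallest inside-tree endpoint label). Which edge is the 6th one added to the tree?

Hanoi-Lima

Grow the tree from Lima using Prim:
Step 1: frontier [Lima—Paris 6, Lima—Riga 6, Lima—Sofia 6, Hanoi—Lima 9, Lima—Seoul 15] → take Lima—Paris (6); add Paris.
Step 2: frontier [Lima—Riga 6, Lima—Sofia 6, Hanoi—Lima 9, Lima—Seoul 15, Paris—Riga 3, Paris—Tokyo 5, Paris—Seoul 7] → take Paris—Riga (3); add Riga.
Step 3: frontier [Lima—Sofia 6, Hanoi—Lima 9, Lima—Seoul 15, Paris—Tokyo 5, Paris—Seoul 7, Riga—Seoul 12, Riga—Sofia 12] → take Paris—Tokyo (5); add Tokyo.
Step 4: frontier [Lima—Sofia 6, Hanoi—Lima 9, Lima—Seoul 15, Paris—Seoul 7, Riga—Seoul 12, Riga—Sofia 12, Sofia—Tokyo 15] → take Lima—Sofia (6); add Sofia.
Step 5: frontier [Hanoi—Lima 9, Lima—Seoul 15, Paris—Seoul 7, Riga—Seoul 12, Hanoi—Sofia 15] → take Paris—Seoul (7); add Seoul.
Step 6: frontier [Hanoi—Lima 9, Hanoi—Seoul 12, Hanoi—Sofia 15] → take Hanoi—Lima (9); add Hanoi.
The 6th edge added is Hanoi—Lima.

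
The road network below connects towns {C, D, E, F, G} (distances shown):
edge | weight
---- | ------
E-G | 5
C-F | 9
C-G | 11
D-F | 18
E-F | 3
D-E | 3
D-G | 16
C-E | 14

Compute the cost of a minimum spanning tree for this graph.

Prim's algorithm from E:
Step 1: frontier [D-E 3, E-F 3, E-G 5, C-E 14] → take D-E (3); add D.
Step 2: frontier [D-G 16, D-F 18, E-F 3, E-G 5, C-E 14] → take E-F (3); add F.
Step 3: frontier [D-G 16, E-G 5, C-E 14, C-F 9] → take E-G (5); add G.
Step 4: frontier [C-E 14, C-F 9, C-G 11] → take C-F (9); add C.
MST edges: D-E, E-F, E-G, C-F; total weight 3+3+5+9 = 20.

20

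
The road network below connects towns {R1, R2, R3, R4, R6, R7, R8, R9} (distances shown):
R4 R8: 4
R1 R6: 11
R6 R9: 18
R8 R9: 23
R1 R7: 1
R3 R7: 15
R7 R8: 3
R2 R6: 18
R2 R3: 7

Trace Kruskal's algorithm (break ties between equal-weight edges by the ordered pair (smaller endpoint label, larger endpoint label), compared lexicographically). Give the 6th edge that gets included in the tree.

Kruskal's algorithm — process edges by increasing weight (ties by edge label):
R1 R7 (1): add — endpoints in different components.
R7 R8 (3): add — endpoints in different components.
R4 R8 (4): add — endpoints in different components.
R2 R3 (7): add — endpoints in different components.
R1 R6 (11): add — endpoints in different components.
R3 R7 (15): add — endpoints in different components.
R2 R6 (18): skip — R6 and R2 already connected.
R6 R9 (18): add — endpoints in different components.
The 6th edge added is R3 R7.

R3-R7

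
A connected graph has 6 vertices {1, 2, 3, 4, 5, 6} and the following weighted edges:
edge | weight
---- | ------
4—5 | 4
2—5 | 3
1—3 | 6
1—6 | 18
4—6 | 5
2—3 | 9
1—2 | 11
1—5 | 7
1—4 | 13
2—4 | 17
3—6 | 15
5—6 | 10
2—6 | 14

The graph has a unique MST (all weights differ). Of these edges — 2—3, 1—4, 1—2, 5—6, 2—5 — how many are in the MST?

1

Kruskal's algorithm — process edges by increasing weight (ties by edge label):
2—5 (3): add. Components now {1} {2,5} {3} {4} {6}
4—5 (4): add. Components now {1} {2,4,5} {3} {6}
4—6 (5): add. Components now {1} {2,4,5,6} {3}
1—3 (6): add. Components now {1,3} {2,4,5,6}
1—5 (7): add. Components now {1,2,3,4,5,6}
MST edge set: {2—5, 4—5, 4—6, 1—3, 1—5}.
Of the listed edges, {2—5} are in the MST → 1.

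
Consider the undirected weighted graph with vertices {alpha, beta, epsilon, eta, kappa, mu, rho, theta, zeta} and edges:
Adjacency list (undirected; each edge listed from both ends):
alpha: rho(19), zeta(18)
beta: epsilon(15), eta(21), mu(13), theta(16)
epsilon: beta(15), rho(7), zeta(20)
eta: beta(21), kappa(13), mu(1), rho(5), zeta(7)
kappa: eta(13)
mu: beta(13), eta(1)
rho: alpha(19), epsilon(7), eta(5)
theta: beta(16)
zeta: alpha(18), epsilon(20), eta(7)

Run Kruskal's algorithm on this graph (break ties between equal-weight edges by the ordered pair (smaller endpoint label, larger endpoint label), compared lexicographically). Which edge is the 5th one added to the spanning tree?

beta-mu

Kruskal: consider edges lightest-first.
eta mu (1): add — endpoints in different components.
eta rho (5): add — endpoints in different components.
epsilon rho (7): add — endpoints in different components.
eta zeta (7): add — endpoints in different components.
beta mu (13): add — endpoints in different components.
eta kappa (13): add — endpoints in different components.
beta epsilon (15): skip — epsilon and beta already connected.
beta theta (16): add — endpoints in different components.
alpha zeta (18): add — endpoints in different components.
The 5th edge added is beta mu.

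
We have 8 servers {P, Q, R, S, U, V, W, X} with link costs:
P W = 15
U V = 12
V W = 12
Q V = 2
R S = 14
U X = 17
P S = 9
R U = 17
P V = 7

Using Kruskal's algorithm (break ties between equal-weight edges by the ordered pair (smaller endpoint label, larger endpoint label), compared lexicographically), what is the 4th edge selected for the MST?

Sort edges by weight, then run Kruskal:
Q V (2): add — endpoints in different components.
P V (7): add — endpoints in different components.
P S (9): add — endpoints in different components.
U V (12): add — endpoints in different components.
V W (12): add — endpoints in different components.
R S (14): add — endpoints in different components.
P W (15): skip — P and W already connected.
R U (17): skip — R and U already connected.
U X (17): add — endpoints in different components.
The 4th edge added is U V.

U-V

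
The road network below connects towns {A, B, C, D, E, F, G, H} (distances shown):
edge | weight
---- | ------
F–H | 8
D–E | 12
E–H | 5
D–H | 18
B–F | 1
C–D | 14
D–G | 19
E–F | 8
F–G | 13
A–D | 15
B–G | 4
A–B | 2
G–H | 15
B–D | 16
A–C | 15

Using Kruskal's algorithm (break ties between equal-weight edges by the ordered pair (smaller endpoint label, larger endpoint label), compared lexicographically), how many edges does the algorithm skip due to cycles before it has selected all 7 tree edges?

2

Kruskal's algorithm — process edges by increasing weight (ties by edge label):
B–F (1): add — endpoints in different components.
A–B (2): add — endpoints in different components.
B–G (4): add — endpoints in different components.
E–H (5): add — endpoints in different components.
E–F (8): add — endpoints in different components.
F–H (8): skip — F and H already connected.
D–E (12): add — endpoints in different components.
F–G (13): skip — F and G already connected.
C–D (14): add — endpoints in different components.
Edges rejected before the tree was complete: 2.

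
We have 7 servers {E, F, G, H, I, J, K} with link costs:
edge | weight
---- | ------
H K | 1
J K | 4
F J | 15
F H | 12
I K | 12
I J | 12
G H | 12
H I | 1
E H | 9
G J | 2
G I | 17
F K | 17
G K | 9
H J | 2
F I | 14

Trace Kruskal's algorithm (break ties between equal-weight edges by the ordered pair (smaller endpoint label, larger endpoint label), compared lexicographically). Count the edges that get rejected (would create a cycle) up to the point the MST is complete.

Sort edges by weight, then run Kruskal:
H I (1): add — endpoints in different components.
H K (1): add — endpoints in different components.
G J (2): add — endpoints in different components.
H J (2): add — endpoints in different components.
J K (4): skip — J and K already connected.
E H (9): add — endpoints in different components.
G K (9): skip — G and K already connected.
F H (12): add — endpoints in different components.
Edges rejected before the tree was complete: 2.

2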